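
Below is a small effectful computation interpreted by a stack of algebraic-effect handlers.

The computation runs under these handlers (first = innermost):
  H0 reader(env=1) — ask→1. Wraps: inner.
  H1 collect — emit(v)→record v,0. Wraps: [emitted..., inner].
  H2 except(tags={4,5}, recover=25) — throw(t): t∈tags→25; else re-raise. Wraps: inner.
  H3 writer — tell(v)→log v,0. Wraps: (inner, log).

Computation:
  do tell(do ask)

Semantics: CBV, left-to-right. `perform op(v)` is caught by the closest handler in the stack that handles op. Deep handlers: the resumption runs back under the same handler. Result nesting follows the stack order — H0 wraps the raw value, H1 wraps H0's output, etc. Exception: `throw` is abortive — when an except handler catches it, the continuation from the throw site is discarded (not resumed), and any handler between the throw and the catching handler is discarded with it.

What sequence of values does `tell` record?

Answer: (1)

Step-by-step:
ask @ H0 ⇒ 1
tell(1) @ H3 ⇒ log+=1
H0 returns 0
H1 returns [0]
H2 returns [0]
H3 returns ([0], (1))
= ([0], (1))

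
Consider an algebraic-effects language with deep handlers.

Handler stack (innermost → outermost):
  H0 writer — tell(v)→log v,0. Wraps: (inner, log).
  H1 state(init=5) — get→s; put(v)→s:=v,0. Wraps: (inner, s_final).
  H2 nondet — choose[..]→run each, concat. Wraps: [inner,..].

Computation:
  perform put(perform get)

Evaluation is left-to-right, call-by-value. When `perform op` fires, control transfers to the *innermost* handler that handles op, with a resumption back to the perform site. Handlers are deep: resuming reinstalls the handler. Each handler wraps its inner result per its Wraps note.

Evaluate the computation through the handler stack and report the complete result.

Answer: [((0, ()), 5)]

Step-by-step:
get @ H1 ⇒ 5
put(5) @ H1 ⇒ s:=5
H0 returns (0, ())
H1 returns ((0, ()), 5)
H2 returns [((0, ()), 5)]
= [((0, ()), 5)]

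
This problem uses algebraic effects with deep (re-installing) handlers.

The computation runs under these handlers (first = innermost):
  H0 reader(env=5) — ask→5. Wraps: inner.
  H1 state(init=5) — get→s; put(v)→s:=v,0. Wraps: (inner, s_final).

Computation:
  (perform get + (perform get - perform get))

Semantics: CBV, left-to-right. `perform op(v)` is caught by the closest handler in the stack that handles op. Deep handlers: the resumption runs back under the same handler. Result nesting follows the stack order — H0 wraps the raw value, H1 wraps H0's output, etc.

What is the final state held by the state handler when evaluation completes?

Answer: 5

Evaluation trace:
get @ H1 ⇒ 5
get @ H1 ⇒ 5
get @ H1 ⇒ 5
H0 returns 5
H1 returns (5, 5)
= (5, 5)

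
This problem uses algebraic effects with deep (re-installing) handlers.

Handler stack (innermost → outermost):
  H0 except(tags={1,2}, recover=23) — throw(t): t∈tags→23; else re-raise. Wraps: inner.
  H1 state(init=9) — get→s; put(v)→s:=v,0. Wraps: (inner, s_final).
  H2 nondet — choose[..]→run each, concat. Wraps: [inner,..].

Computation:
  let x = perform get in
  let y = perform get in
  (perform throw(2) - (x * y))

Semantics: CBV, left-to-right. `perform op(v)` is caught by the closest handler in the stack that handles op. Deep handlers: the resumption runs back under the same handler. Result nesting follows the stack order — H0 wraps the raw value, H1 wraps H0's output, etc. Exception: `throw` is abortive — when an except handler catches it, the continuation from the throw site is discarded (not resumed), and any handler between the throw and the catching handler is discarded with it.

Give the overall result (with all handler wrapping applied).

Answer: [(23, 9)]

Evaluation trace:
get @ H1 ⇒ 9
get @ H1 ⇒ 9
throw(2) @ H0 caught ⇒ 23
H1 returns (23, 9)
H2 returns [(23, 9)]
= [(23, 9)]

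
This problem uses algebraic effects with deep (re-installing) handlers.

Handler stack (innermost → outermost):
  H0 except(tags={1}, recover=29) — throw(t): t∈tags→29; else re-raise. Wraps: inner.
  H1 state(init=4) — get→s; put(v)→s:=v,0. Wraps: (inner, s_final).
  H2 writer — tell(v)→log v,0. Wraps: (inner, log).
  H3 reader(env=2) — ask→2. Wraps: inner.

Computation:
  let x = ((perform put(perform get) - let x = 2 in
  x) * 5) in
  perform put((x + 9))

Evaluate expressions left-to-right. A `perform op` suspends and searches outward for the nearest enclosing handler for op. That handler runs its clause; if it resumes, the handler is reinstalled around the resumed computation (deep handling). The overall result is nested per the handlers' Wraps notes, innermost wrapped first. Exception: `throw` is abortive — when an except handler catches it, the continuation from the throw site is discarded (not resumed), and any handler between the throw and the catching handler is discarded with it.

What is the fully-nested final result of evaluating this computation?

Evaluation trace:
get @ H1 ⇒ 4
put(4) @ H1 ⇒ s:=4
put(-1) @ H1 ⇒ s:=-1
H0 returns 0
H1 returns (0, -1)
H2 returns ((0, -1), ())
H3 returns ((0, -1), ())
= ((0, -1), ())

Answer: ((0, -1), ())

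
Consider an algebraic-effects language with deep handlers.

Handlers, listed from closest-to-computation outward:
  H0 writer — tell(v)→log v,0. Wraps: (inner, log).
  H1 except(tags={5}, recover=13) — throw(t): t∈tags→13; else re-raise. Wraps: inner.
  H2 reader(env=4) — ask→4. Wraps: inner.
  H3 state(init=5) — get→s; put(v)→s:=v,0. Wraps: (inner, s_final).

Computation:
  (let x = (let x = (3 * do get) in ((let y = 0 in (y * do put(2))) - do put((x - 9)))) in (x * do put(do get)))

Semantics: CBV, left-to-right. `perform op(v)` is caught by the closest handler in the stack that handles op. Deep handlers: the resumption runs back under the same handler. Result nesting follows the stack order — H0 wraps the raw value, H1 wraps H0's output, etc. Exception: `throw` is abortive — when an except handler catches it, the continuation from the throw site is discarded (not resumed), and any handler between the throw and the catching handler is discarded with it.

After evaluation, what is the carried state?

Evaluation trace:
get @ H3 ⇒ 5
put(2) @ H3 ⇒ s:=2
put(6) @ H3 ⇒ s:=6
get @ H3 ⇒ 6
put(6) @ H3 ⇒ s:=6
H0 returns (0, ())
H1 returns (0, ())
H2 returns (0, ())
H3 returns ((0, ()), 6)
= ((0, ()), 6)

Answer: 6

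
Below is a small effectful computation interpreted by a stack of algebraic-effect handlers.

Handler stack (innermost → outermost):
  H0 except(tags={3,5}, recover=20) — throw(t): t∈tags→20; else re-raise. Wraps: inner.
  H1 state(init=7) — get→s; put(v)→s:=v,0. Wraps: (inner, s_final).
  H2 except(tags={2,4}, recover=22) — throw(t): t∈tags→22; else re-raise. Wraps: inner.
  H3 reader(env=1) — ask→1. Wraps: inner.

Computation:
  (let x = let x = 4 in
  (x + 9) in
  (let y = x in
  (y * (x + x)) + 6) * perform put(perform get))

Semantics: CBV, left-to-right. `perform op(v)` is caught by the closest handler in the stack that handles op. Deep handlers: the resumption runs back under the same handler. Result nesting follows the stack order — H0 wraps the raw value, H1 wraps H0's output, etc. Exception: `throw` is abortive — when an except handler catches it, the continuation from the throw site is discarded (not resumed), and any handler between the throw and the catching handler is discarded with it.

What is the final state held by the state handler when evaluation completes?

Answer: 7

Evaluation trace:
get @ H1 ⇒ 7
put(7) @ H1 ⇒ s:=7
H0 returns 0
H1 returns (0, 7)
H2 returns (0, 7)
H3 returns (0, 7)
= (0, 7)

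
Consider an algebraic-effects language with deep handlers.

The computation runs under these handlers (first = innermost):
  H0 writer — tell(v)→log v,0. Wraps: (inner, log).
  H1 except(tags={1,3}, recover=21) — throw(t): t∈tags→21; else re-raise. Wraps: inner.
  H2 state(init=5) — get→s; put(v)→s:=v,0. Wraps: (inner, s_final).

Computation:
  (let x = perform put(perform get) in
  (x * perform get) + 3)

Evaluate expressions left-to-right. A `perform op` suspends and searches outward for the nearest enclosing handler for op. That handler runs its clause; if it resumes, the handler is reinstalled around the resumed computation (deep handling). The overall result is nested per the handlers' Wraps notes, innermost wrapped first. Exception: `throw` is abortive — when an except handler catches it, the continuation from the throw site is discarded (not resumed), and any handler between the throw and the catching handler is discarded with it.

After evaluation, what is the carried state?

Step-by-step:
get @ H2 ⇒ 5
put(5) @ H2 ⇒ s:=5
get @ H2 ⇒ 5
H0 returns (3, ())
H1 returns (3, ())
H2 returns ((3, ()), 5)
= ((3, ()), 5)

Answer: 5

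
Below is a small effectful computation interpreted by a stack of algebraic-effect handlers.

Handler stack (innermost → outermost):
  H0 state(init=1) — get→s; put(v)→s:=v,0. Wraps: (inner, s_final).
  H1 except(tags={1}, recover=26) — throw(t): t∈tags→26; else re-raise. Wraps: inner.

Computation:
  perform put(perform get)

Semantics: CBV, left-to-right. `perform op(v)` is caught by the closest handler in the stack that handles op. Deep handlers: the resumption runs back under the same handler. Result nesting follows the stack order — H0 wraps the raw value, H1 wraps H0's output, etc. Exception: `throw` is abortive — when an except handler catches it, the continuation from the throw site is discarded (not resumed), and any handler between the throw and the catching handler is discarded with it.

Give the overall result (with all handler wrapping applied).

Step-by-step:
get @ H0 ⇒ 1
put(1) @ H0 ⇒ s:=1
H0 returns (0, 1)
H1 returns (0, 1)
= (0, 1)

Answer: (0, 1)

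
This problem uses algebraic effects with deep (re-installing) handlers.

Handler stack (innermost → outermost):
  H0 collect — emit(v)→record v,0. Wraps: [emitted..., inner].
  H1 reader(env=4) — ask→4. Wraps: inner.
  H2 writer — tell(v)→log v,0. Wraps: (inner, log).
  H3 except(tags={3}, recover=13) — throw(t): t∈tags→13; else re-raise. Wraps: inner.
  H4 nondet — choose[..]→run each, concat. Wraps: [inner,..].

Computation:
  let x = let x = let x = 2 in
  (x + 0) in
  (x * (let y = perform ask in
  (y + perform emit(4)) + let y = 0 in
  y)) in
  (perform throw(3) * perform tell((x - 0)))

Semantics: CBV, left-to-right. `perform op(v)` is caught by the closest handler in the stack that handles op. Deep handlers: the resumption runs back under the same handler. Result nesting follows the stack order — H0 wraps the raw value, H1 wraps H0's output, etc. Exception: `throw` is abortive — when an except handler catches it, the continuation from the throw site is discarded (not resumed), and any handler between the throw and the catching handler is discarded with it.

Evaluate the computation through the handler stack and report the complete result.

Evaluation trace:
ask @ H1 ⇒ 4
emit(4) @ H0 ⇒ out+=4
throw(3) @ H3 caught ⇒ 13
H4 returns [13]
= [13]

Answer: [13]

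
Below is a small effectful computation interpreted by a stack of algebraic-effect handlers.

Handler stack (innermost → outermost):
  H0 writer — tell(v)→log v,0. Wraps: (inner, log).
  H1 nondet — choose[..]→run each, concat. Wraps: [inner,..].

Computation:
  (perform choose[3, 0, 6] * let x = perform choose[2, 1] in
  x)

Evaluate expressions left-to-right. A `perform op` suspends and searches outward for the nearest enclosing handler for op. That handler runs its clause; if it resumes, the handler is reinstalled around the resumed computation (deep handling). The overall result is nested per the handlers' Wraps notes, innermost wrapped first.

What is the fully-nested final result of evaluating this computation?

Working:
choose[3, 0, 6] @ H1
  branch[0] choose=3:
    choose[2, 1] @ H1
      branch[0] choose=2:
        H0 returns (6, ())
        H1 returns [(6, ())]
      branch[1] choose=1:
        H0 returns (3, ())
        H1 returns [(3, ())]
  branch[1] choose=0:
    choose[2, 1] @ H1
      branch[0] choose=2:
        H0 returns (0, ())
        H1 returns [(0, ())]
      branch[1] choose=1:
        H0 returns (0, ())
        H1 returns [(0, ())]
  branch[2] choose=6:
    choose[2, 1] @ H1
      branch[0] choose=2:
        H0 returns (12, ())
        H1 returns [(12, ())]
      branch[1] choose=1:
        H0 returns (6, ())
        H1 returns [(6, ())]
= [(6, ()), (3, ()), (0, ()), (0, ()), (12, ()), (6, ())]

Answer: [(6, ()), (3, ()), (0, ()), (0, ()), (12, ()), (6, ())]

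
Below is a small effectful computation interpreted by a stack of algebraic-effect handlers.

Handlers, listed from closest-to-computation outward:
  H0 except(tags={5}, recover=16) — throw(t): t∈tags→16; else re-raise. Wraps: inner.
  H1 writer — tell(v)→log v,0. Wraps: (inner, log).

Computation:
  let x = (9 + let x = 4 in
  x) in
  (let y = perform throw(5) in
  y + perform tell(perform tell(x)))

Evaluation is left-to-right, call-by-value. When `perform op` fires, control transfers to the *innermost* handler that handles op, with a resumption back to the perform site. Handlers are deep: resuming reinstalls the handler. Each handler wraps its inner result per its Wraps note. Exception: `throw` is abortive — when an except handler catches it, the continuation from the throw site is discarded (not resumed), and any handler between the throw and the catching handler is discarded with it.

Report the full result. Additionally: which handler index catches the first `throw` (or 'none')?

Evaluation trace:
throw(5) @ H0 caught ⇒ 16
H1 returns (16, ())
= (16, ())

Answer: (16, ()) ; first throw caught by: H0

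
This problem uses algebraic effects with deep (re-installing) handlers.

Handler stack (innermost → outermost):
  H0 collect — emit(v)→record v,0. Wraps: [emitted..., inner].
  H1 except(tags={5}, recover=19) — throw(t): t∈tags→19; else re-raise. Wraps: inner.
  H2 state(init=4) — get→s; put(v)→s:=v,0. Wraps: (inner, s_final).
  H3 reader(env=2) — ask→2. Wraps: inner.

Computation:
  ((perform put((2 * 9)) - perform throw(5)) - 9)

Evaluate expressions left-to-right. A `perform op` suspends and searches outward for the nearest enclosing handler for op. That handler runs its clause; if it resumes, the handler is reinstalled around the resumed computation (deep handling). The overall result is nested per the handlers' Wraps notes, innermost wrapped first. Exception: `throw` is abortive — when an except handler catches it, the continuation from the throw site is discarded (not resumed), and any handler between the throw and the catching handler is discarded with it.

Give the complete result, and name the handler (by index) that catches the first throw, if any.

Evaluation trace:
put(18) @ H2 ⇒ s:=18
throw(5) @ H1 caught ⇒ 19
H2 returns (19, 18)
H3 returns (19, 18)
= (19, 18)

Answer: (19, 18) ; first throw caught by: H1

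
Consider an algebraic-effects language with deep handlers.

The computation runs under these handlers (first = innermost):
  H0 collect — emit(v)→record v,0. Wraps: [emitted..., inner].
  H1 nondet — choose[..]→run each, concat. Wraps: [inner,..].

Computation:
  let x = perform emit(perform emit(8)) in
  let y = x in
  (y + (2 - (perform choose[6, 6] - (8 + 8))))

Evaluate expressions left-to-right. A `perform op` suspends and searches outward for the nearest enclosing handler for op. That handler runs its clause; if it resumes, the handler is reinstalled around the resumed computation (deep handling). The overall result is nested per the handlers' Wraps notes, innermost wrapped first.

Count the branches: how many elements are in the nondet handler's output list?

Working:
emit(8) @ H0 ⇒ out+=8
emit(0) @ H0 ⇒ out+=0
choose[6, 6] @ H1
  branch[0] choose=6:
    H0 returns [8, 0, 12]
    H1 returns [[8, 0, 12]]
  branch[1] choose=6:
    H0 returns [8, 0, 12]
    H1 returns [[8, 0, 12]]
= [[8, 0, 12], [8, 0, 12]]

Answer: 2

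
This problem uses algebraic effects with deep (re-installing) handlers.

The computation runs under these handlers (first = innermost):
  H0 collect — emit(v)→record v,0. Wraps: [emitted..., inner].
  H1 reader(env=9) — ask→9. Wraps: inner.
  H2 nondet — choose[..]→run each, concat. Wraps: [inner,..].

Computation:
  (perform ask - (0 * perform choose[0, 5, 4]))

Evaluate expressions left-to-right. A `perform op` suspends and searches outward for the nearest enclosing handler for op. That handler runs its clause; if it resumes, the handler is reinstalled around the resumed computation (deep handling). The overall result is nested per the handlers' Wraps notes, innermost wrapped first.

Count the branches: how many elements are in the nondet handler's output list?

Step-by-step:
ask @ H1 ⇒ 9
choose[0, 5, 4] @ H2
  branch[0] choose=0:
    H0 returns [9]
    H1 returns [9]
    H2 returns [[9]]
  branch[1] choose=5:
    H0 returns [9]
    H1 returns [9]
    H2 returns [[9]]
  branch[2] choose=4:
    H0 returns [9]
    H1 returns [9]
    H2 returns [[9]]
= [[9], [9], [9]]

Answer: 3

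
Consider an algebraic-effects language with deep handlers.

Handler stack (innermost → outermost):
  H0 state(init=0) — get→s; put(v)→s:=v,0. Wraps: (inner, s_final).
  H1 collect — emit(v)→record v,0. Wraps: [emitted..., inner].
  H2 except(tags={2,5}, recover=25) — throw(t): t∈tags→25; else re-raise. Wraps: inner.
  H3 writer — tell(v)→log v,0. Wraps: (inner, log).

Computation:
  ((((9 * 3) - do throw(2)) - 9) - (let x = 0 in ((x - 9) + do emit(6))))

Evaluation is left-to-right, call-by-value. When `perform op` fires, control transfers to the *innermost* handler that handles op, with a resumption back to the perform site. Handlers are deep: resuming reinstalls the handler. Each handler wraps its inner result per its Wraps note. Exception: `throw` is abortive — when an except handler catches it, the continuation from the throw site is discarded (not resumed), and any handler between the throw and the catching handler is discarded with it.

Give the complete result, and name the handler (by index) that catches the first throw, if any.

Step-by-step:
throw(2) @ H2 caught ⇒ 25
H3 returns (25, ())
= (25, ())

Answer: (25, ()) ; first throw caught by: H2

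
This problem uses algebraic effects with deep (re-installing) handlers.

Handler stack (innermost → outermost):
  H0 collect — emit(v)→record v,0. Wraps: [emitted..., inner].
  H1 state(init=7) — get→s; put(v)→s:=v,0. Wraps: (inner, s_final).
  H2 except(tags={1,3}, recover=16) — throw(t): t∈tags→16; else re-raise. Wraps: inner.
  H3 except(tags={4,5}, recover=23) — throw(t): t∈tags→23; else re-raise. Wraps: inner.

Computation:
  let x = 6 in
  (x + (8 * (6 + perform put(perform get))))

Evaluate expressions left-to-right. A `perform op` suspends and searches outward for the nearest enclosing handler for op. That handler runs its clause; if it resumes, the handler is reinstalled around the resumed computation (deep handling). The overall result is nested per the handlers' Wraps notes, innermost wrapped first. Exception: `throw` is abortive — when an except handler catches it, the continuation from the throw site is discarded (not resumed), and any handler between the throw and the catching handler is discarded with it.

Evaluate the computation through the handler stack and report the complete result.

Evaluation trace:
get @ H1 ⇒ 7
put(7) @ H1 ⇒ s:=7
H0 returns [54]
H1 returns ([54], 7)
H2 returns ([54], 7)
H3 returns ([54], 7)
= ([54], 7)

Answer: ([54], 7)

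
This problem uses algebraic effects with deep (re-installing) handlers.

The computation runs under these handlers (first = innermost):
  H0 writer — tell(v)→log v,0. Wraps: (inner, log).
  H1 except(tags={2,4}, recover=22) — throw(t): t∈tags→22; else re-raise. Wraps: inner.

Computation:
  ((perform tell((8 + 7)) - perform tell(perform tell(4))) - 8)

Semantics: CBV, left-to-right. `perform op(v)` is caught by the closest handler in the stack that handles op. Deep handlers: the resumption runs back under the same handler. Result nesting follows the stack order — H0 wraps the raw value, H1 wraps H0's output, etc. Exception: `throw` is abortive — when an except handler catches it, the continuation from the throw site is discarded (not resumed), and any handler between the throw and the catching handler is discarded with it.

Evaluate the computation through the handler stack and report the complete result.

Answer: (-8, (15, 4, 0))

Working:
tell(15) @ H0 ⇒ log+=15
tell(4) @ H0 ⇒ log+=4
tell(0) @ H0 ⇒ log+=0
H0 returns (-8, (15, 4, 0))
H1 returns (-8, (15, 4, 0))
= (-8, (15, 4, 0))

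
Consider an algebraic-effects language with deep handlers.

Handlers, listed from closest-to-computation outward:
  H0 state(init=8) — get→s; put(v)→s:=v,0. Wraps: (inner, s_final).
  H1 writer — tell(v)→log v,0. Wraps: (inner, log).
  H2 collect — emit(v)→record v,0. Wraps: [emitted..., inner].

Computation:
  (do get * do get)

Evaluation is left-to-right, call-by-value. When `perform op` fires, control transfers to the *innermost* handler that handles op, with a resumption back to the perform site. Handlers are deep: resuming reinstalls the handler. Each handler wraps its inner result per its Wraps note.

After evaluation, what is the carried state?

Step-by-step:
get @ H0 ⇒ 8
get @ H0 ⇒ 8
H0 returns (64, 8)
H1 returns ((64, 8), ())
H2 returns [((64, 8), ())]
= [((64, 8), ())]

Answer: 8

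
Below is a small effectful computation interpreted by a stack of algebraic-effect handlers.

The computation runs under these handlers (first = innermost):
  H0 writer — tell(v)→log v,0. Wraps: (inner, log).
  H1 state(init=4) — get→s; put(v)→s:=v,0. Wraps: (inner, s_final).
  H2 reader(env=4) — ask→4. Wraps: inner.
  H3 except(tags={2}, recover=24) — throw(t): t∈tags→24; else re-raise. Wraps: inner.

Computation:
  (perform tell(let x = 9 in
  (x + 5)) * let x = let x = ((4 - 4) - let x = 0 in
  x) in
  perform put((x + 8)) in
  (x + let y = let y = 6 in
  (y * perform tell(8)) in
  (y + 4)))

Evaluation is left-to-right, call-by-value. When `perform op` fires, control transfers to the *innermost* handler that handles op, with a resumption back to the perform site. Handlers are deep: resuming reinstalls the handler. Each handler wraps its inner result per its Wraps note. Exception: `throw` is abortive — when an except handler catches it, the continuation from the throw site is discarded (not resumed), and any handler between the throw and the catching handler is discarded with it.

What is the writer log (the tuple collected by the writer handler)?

Answer: (14, 8)

Step-by-step:
tell(14) @ H0 ⇒ log+=14
put(8) @ H1 ⇒ s:=8
tell(8) @ H0 ⇒ log+=8
H0 returns (0, (14, 8))
H1 returns ((0, (14, 8)), 8)
H2 returns ((0, (14, 8)), 8)
H3 returns ((0, (14, 8)), 8)
= ((0, (14, 8)), 8)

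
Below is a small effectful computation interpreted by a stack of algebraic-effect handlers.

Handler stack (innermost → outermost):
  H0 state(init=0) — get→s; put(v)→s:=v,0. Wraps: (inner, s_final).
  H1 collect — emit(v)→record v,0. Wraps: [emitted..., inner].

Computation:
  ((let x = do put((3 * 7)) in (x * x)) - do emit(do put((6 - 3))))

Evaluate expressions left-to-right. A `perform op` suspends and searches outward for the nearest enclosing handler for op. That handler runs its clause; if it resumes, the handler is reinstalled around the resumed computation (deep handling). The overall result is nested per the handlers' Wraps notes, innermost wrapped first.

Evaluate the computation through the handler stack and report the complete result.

Answer: [0, (0, 3)]

Evaluation trace:
put(21) @ H0 ⇒ s:=21
put(3) @ H0 ⇒ s:=3
emit(0) @ H1 ⇒ out+=0
H0 returns (0, 3)
H1 returns [0, (0, 3)]
= [0, (0, 3)]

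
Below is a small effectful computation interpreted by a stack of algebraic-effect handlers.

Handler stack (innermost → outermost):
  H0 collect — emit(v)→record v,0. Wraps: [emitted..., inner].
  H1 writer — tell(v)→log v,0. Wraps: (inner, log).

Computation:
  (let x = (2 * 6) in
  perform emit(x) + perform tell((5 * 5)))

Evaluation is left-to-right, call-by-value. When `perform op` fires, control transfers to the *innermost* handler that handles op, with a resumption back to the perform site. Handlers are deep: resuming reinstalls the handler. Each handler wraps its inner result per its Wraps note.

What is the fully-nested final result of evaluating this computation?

Answer: ([12, 0], (25))

Working:
emit(12) @ H0 ⇒ out+=12
tell(25) @ H1 ⇒ log+=25
H0 returns [12, 0]
H1 returns ([12, 0], (25))
= ([12, 0], (25))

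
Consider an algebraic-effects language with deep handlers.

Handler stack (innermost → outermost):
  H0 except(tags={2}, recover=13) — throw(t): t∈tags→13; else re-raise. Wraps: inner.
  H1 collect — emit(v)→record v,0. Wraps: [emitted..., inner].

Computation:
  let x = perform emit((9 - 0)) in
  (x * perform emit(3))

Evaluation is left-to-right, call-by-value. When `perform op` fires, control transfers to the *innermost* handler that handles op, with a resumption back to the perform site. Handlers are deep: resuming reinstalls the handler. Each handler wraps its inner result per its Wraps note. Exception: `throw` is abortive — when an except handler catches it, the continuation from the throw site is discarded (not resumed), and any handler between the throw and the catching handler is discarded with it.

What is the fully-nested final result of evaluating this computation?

Answer: [9, 3, 0]

Evaluation trace:
emit(9) @ H1 ⇒ out+=9
emit(3) @ H1 ⇒ out+=3
H0 returns 0
H1 returns [9, 3, 0]
= [9, 3, 0]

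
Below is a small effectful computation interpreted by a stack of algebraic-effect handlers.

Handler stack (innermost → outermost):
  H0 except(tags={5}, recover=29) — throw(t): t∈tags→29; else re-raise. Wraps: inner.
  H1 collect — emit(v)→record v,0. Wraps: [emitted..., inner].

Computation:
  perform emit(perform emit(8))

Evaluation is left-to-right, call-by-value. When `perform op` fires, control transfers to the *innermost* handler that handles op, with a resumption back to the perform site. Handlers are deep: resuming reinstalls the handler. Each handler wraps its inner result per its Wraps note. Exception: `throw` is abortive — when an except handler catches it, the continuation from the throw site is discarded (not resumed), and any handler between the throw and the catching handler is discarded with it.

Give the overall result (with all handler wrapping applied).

Step-by-step:
emit(8) @ H1 ⇒ out+=8
emit(0) @ H1 ⇒ out+=0
H0 returns 0
H1 returns [8, 0, 0]
= [8, 0, 0]

Answer: [8, 0, 0]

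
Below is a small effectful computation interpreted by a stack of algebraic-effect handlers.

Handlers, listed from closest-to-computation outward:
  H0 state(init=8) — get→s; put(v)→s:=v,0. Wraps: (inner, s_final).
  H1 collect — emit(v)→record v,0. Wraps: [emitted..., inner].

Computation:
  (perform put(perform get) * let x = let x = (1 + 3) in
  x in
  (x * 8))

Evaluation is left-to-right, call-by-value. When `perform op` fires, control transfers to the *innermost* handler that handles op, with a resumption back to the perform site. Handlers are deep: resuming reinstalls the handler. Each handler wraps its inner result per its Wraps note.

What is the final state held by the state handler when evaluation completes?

Answer: 8

Step-by-step:
get @ H0 ⇒ 8
put(8) @ H0 ⇒ s:=8
H0 returns (0, 8)
H1 returns [(0, 8)]
= [(0, 8)]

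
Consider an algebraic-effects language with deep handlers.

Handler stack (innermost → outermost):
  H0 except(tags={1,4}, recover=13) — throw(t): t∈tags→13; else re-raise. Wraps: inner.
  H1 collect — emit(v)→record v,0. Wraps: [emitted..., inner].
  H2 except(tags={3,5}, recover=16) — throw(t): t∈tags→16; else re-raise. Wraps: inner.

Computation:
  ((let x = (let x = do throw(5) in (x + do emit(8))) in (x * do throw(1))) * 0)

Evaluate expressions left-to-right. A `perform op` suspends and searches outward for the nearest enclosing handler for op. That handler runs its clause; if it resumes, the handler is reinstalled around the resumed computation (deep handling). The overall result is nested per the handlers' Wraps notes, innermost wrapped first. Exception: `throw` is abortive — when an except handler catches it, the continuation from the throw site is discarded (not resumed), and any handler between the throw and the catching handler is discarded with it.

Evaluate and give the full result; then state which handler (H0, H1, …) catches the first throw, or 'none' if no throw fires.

Answer: 16 ; first throw caught by: H2

Step-by-step:
throw(5) @ H0 re-raised
throw(5) @ H2 caught ⇒ 16
= 16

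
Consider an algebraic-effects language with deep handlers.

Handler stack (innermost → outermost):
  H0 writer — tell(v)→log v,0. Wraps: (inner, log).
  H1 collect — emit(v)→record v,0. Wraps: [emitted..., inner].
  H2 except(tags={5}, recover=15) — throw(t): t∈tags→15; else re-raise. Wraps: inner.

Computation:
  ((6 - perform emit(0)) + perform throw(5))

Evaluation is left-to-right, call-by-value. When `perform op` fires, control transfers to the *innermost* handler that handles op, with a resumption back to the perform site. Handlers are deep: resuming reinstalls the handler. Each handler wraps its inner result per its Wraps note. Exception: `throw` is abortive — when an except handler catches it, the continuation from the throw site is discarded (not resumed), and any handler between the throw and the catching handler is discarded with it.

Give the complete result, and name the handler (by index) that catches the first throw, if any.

Step-by-step:
emit(0) @ H1 ⇒ out+=0
throw(5) @ H2 caught ⇒ 15
= 15

Answer: 15 ; first throw caught by: H2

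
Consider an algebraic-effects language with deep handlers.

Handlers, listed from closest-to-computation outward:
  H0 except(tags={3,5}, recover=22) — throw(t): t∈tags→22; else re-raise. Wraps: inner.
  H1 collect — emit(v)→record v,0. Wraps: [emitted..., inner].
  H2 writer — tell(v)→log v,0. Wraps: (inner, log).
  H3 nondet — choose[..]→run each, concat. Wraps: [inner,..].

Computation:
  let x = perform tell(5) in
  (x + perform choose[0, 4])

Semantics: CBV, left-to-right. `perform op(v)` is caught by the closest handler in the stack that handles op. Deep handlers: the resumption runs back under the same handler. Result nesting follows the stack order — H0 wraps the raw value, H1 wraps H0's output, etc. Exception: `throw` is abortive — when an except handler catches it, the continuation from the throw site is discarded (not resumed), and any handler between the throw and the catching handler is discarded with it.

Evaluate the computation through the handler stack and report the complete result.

Step-by-step:
tell(5) @ H2 ⇒ log+=5
choose[0, 4] @ H3
  branch[0] choose=0:
    H0 returns 0
    H1 returns [0]
    H2 returns ([0], (5))
    H3 returns [([0], (5))]
  branch[1] choose=4:
    H0 returns 4
    H1 returns [4]
    H2 returns ([4], (5))
    H3 returns [([4], (5))]
= [([0], (5)), ([4], (5))]

Answer: [([0], (5)), ([4], (5))]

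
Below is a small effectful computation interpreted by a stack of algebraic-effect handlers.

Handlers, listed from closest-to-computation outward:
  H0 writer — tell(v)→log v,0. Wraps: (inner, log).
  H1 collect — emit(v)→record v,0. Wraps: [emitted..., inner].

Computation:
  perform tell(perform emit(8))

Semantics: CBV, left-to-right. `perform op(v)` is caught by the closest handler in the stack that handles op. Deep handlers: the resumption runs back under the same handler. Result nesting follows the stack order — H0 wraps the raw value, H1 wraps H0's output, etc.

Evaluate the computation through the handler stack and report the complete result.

Answer: [8, (0, (0))]

Step-by-step:
emit(8) @ H1 ⇒ out+=8
tell(0) @ H0 ⇒ log+=0
H0 returns (0, (0))
H1 returns [8, (0, (0))]
= [8, (0, (0))]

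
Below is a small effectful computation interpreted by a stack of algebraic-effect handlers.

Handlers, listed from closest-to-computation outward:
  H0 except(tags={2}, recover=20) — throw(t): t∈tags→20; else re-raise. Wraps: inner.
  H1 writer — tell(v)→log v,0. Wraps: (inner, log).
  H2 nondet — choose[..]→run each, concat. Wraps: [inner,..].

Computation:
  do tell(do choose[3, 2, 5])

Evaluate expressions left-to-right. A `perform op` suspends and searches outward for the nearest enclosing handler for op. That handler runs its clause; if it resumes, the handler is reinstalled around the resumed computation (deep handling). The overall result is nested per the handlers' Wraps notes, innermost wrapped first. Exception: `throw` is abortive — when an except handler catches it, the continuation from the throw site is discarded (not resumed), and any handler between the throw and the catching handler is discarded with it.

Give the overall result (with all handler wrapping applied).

Working:
choose[3, 2, 5] @ H2
  branch[0] choose=3:
    tell(3) @ H1 ⇒ log+=3
    H0 returns 0
    H1 returns (0, (3))
    H2 returns [(0, (3))]
  branch[1] choose=2:
    tell(2) @ H1 ⇒ log+=2
    H0 returns 0
    H1 returns (0, (2))
    H2 returns [(0, (2))]
  branch[2] choose=5:
    tell(5) @ H1 ⇒ log+=5
    H0 returns 0
    H1 returns (0, (5))
    H2 returns [(0, (5))]
= [(0, (3)), (0, (2)), (0, (5))]

Answer: [(0, (3)), (0, (2)), (0, (5))]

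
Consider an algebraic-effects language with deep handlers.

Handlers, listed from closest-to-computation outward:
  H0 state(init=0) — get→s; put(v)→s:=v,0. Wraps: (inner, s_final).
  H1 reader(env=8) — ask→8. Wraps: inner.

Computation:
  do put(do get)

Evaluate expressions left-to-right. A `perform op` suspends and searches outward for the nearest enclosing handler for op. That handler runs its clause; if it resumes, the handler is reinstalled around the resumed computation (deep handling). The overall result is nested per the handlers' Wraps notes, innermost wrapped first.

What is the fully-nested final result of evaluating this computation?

Answer: (0, 0)

Evaluation trace:
get @ H0 ⇒ 0
put(0) @ H0 ⇒ s:=0
H0 returns (0, 0)
H1 returns (0, 0)
= (0, 0)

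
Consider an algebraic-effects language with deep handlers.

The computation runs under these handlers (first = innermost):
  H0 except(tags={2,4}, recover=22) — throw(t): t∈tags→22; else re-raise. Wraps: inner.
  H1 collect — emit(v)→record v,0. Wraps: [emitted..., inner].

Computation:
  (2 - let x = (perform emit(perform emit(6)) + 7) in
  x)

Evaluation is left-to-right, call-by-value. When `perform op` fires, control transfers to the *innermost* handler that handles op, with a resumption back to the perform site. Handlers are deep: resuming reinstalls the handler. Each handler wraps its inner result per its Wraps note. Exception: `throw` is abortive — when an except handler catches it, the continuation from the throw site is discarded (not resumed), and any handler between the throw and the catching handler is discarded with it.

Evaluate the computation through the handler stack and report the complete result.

Answer: [6, 0, -5]

Evaluation trace:
emit(6) @ H1 ⇒ out+=6
emit(0) @ H1 ⇒ out+=0
H0 returns -5
H1 returns [6, 0, -5]
= [6, 0, -5]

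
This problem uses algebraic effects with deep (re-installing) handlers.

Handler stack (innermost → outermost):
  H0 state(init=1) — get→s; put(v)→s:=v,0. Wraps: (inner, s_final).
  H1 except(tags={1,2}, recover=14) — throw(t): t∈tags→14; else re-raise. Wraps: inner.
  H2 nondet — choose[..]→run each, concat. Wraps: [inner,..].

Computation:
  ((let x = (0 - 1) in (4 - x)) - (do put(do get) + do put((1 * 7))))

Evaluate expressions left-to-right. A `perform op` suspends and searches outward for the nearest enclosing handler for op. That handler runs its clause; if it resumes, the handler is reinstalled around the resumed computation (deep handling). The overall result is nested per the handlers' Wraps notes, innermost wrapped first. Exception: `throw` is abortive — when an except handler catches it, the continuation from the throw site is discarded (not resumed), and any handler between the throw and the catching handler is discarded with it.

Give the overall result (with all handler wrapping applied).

Answer: [(5, 7)]

Evaluation trace:
get @ H0 ⇒ 1
put(1) @ H0 ⇒ s:=1
put(7) @ H0 ⇒ s:=7
H0 returns (5, 7)
H1 returns (5, 7)
H2 returns [(5, 7)]
= [(5, 7)]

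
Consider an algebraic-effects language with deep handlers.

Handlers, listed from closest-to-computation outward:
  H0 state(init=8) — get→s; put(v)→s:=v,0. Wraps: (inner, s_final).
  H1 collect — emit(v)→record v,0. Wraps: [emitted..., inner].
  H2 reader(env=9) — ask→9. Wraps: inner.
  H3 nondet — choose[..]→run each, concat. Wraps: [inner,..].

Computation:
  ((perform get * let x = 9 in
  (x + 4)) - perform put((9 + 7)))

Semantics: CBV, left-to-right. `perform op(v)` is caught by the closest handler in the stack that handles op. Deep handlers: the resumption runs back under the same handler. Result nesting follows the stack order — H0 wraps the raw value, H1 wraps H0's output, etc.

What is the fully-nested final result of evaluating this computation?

Answer: [[(104, 16)]]

Evaluation trace:
get @ H0 ⇒ 8
put(16) @ H0 ⇒ s:=16
H0 returns (104, 16)
H1 returns [(104, 16)]
H2 returns [(104, 16)]
H3 returns [[(104, 16)]]
= [[(104, 16)]]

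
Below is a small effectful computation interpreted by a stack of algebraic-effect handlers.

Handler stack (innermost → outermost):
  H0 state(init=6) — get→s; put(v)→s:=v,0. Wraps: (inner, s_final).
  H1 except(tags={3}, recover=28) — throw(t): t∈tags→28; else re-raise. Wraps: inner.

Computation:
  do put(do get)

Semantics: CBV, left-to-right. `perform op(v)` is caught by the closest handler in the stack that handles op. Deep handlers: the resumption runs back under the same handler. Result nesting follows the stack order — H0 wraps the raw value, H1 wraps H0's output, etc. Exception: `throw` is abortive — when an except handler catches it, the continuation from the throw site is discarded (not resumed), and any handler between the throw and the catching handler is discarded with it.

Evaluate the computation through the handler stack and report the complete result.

Step-by-step:
get @ H0 ⇒ 6
put(6) @ H0 ⇒ s:=6
H0 returns (0, 6)
H1 returns (0, 6)
= (0, 6)

Answer: (0, 6)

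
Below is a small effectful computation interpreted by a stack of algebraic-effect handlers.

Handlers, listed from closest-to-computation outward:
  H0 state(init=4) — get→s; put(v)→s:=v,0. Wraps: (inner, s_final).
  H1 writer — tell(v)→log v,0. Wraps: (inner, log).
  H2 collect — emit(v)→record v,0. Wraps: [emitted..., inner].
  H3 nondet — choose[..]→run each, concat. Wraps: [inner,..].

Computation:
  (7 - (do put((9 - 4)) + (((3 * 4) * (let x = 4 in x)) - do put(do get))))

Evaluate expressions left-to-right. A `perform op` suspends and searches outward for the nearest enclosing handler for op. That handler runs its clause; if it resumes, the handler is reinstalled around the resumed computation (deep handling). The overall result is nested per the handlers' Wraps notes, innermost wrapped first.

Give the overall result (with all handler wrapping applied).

Answer: [[((-41, 5), ())]]

Evaluation trace:
put(5) @ H0 ⇒ s:=5
get @ H0 ⇒ 5
put(5) @ H0 ⇒ s:=5
H0 returns (-41, 5)
H1 returns ((-41, 5), ())
H2 returns [((-41, 5), ())]
H3 returns [[((-41, 5), ())]]
= [[((-41, 5), ())]]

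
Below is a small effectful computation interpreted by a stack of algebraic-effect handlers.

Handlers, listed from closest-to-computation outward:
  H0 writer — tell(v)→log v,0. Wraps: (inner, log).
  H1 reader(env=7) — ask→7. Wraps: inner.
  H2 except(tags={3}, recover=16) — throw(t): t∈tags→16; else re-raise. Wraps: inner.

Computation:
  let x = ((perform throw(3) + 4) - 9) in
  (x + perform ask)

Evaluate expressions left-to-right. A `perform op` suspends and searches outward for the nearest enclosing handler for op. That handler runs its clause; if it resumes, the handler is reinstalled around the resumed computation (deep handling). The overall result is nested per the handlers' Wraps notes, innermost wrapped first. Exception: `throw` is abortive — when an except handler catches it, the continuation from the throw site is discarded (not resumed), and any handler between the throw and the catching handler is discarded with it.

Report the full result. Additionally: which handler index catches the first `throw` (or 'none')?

Evaluation trace:
throw(3) @ H2 caught ⇒ 16
= 16

Answer: 16 ; first throw caught by: H2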